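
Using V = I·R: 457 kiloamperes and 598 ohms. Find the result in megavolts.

273.286 megavolts

457e3 × 598 = 273286e3 V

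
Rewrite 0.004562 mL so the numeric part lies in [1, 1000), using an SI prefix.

= 4.562 × 10^-6 L; 10^-6 is micro.

4.562 µL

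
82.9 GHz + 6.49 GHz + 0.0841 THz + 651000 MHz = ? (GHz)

824.49 GHz

In GHz:
  82.9 GHz → 82.9
  6.49 GHz → 6.49
  0.0841 THz = 0.0841 × 10^3 GHz = 84.1
  651000 MHz = 651000 × 10^-3 GHz = 651
Sum: 82.9 + 6.49 + 84.1 + 651 = 824.49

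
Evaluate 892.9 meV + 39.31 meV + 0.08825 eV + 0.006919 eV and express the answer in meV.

1027.379 meV

In meV:
  892.9 meV → 892.9
  39.31 meV → 39.31
  0.08825 eV = 0.08825 × 10³ meV = 88.25
  0.006919 eV = 0.006919 × 10³ meV = 6.919
Sum: 892.9 + 39.31 + 88.25 + 6.919 = 1027.379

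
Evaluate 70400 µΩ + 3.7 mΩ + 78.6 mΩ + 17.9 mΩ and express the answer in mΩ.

In mΩ:
  70400 µΩ = 70400 × 10^-3 mΩ = 70.4
  3.7 mΩ → 3.7
  78.6 mΩ → 78.6
  17.9 mΩ → 17.9
Sum: 70.4 + 3.7 + 78.6 + 17.9 = 170.6

170.6 mΩ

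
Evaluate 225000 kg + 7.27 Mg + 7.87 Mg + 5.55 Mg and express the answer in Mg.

In Mg:
  225000 kg = 225000e-3 Mg = 225
  7.27 Mg → 7.27
  7.87 Mg → 7.87
  5.55 Mg → 5.55
Sum: 225 + 7.27 + 7.87 + 5.55 = 245.69

245.69 Mg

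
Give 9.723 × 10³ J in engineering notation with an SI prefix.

9.723 kJ

= 9.723 × 10³ J; 10³ is kilo.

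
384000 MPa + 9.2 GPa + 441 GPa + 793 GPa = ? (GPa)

1627.2 GPa

In GPa:
  384000 MPa = 384000 × 10^-3 GPa = 384
  9.2 GPa → 9.2
  441 GPa → 441
  793 GPa → 793
Sum: 384 + 9.2 + 441 + 793 = 1627.2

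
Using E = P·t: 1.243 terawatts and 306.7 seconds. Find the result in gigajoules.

381228.1 gigajoules

1.243 × 10¹² × 306.7 = 381.2281 × 10¹² J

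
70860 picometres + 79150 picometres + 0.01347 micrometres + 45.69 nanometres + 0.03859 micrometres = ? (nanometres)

247.76 nanometres

In nanometres:
  70860 picometres = 70860 × 10⁻³ nanometres = 70.86
  79150 picometres = 79150 × 10⁻³ nanometres = 79.15
  0.01347 micrometres = 0.01347 × 10³ nanometres = 13.47
  45.69 nanometres → 45.69
  0.03859 micrometres = 0.03859 × 10³ nanometres = 38.59
Sum: 70.86 + 79.15 + 13.47 + 45.69 + 38.59 = 247.76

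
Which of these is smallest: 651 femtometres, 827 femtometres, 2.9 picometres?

651 femtometres = 0.000000000000651 metres
827 femtometres = 0.000000000000827 metres
2.9 picometres = 0.0000000000029 metres

651 femtometres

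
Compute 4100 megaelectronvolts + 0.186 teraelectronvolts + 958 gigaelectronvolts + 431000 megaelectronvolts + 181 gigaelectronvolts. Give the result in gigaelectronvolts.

In gigaelectronvolts:
  4100 megaelectronvolts = 4100 × 10^-3 gigaelectronvolts = 4.1
  0.186 teraelectronvolts = 0.186 × 10^3 gigaelectronvolts = 186
  958 gigaelectronvolts → 958
  431000 megaelectronvolts = 431000 × 10^-3 gigaelectronvolts = 431
  181 gigaelectronvolts → 181
Sum: 4.1 + 186 + 958 + 431 + 181 = 1760.1

1760.1 gigaelectronvolts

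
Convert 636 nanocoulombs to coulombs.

nano = 10⁻⁹, (no prefix) = 10⁰; factor is 10⁻⁹.
636 × 10⁻⁹ = 0.000000636

0.000000636 coulombs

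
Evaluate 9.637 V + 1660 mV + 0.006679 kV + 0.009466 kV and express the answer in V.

In V:
  9.637 V → 9.637
  1660 mV = 1660 × 10⁻³ V = 1.66
  0.006679 kV = 0.006679 × 10³ V = 6.679
  0.009466 kV = 0.009466 × 10³ V = 9.466
Sum: 9.637 + 1.66 + 6.679 + 9.466 = 27.442

27.442 V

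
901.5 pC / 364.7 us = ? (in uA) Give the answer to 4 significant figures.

(901.5 × 10^-12) / (364.7 × 10^-6) = 2.47189 × 10^-6 A

2.472 uA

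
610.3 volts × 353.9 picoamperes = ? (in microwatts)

0.21598517 microwatts

610.3 × 353.9 × 10^-12 = 215985.17 × 10^-12 W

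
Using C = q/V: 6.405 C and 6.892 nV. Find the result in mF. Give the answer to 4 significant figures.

(6.405) / (6.892e-9) = 0.929338e9 F

929300000000 mF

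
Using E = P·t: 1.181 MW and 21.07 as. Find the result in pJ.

1.181 × 10^6 × 21.07 × 10^-18 = 24.88367 × 10^-12 J

24.88367 pJ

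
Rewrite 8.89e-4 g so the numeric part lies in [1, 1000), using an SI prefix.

889 μg

= 889e-6 g; 1e-6 is micro.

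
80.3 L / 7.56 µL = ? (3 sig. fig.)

(80.3) / (7.56e-6) = 10.62e6

10600000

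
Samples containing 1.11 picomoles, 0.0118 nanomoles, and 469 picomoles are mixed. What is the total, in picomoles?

In picomoles:
  1.11 picomoles → 1.11
  0.0118 nanomoles = 0.0118 × 10³ picomoles = 11.8
  469 picomoles → 469
Sum: 1.11 + 11.8 + 469 = 481.91

481.91 picomoles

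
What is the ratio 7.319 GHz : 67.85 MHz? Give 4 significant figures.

(7.319 × 10⁹) / (67.85 × 10⁶) = 0.10787 × 10³

107.9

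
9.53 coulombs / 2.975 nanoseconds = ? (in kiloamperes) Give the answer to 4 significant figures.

(9.53) / (2.975 × 10^-9) = 3.20336 × 10^9 A

3203000 kiloamperes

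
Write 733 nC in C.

0.000000733 C

nano = 1e-9, (no prefix) = 1e0; factor is 1e-9.
733 × 1e-9 = 0.000000733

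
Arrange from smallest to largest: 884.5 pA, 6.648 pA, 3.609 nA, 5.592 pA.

884.5 pA = 0.0000000008845 A
6.648 pA = 0.000000000006648 A
3.609 nA = 0.000000003609 A
5.592 pA = 0.000000000005592 A

5.592 pA < 6.648 pA < 884.5 pA < 3.609 nA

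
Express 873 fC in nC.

femto = 10^-15, nano = 10^-9; factor is 10^-6.
873 × 10^-6 = 0.000873

0.000873 nC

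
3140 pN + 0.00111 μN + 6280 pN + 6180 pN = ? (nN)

In nN:
  3140 pN = 3140 × 10⁻³ nN = 3.14
  0.00111 μN = 0.00111 × 10³ nN = 1.11
  6280 pN = 6280 × 10⁻³ nN = 6.28
  6180 pN = 6180 × 10⁻³ nN = 6.18
Sum: 3.14 + 1.11 + 6.28 + 6.18 = 16.71

16.71 nN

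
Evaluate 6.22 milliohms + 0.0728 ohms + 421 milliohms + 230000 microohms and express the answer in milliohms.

730.02 milliohms

In milliohms:
  6.22 milliohms → 6.22
  0.0728 ohms = 0.0728e3 milliohms = 72.8
  421 milliohms → 421
  230000 microohms = 230000e-3 milliohms = 230
Sum: 6.22 + 72.8 + 421 + 230 = 730.02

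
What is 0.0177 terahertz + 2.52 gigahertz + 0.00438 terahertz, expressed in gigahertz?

24.6 gigahertz

In gigahertz:
  0.0177 terahertz = 0.0177 × 10³ gigahertz = 17.7
  2.52 gigahertz → 2.52
  0.00438 terahertz = 0.00438 × 10³ gigahertz = 4.38
Sum: 17.7 + 2.52 + 4.38 = 24.6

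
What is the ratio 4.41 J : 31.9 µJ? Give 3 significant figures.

138000

(4.41) / (31.9 × 10^-6) = 0.1382 × 10^6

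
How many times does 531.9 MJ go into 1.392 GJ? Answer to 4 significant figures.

2.617

(1.392 × 10^9) / (531.9 × 10^6) = 0.002617 × 10^3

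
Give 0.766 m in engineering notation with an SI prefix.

= 766 × 10^-3 m; 10^-3 is milli.

766 mm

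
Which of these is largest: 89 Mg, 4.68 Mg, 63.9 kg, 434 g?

89 Mg

89 Mg = 89000000 g
4.68 Mg = 4680000 g
63.9 kg = 63900 g
434 g = 434 g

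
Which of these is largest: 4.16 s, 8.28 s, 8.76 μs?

4.16 s = 4.16 s
8.28 s = 8.28 s
8.76 μs = 0.00000876 s

8.28 s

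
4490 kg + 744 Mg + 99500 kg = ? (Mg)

In Mg:
  4490 kg = 4490e-3 Mg = 4.49
  744 Mg → 744
  99500 kg = 99500e-3 Mg = 99.5
Sum: 4.49 + 744 + 99.5 = 847.99

847.99 Mg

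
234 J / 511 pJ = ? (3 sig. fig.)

(234) / (511 × 10⁻¹²) = 0.4579 × 10¹²

458000000000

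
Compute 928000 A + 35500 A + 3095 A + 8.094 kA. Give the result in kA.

974.689 kA

In kA:
  928000 A = 928000 × 10⁻³ kA = 928
  35500 A = 35500 × 10⁻³ kA = 35.5
  3095 A = 3095 × 10⁻³ kA = 3.095
  8.094 kA → 8.094
Sum: 928 + 35.5 + 3.095 + 8.094 = 974.689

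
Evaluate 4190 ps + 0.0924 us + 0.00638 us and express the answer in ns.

In ns:
  4190 ps = 4190e-3 ns = 4.19
  0.0924 us = 0.0924e3 ns = 92.4
  0.00638 us = 0.00638e3 ns = 6.38
Sum: 4.19 + 92.4 + 6.38 = 102.97

102.97 ns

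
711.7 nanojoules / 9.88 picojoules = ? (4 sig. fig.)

(711.7 × 10⁻⁹) / (9.88 × 10⁻¹²) = 72.034 × 10³

72030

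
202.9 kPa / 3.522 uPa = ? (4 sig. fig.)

57610000000

(202.9e3) / (3.522e-6) = 57.609e9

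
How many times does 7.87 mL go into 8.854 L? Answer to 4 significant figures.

(8.854) / (7.87e-3) = 1.125e3

1125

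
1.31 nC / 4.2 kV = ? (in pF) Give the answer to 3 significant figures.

(1.31 × 10⁻⁹) / (4.2 × 10³) = 0.3119 × 10⁻¹² F

0.312 pF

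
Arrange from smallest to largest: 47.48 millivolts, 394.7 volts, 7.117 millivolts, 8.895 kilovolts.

7.117 millivolts < 47.48 millivolts < 394.7 volts < 8.895 kilovolts

47.48 millivolts = 0.04748 volts
394.7 volts = 394.7 volts
7.117 millivolts = 0.007117 volts
8.895 kilovolts = 8895 volts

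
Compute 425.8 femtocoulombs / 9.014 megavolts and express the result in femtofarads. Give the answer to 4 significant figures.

(425.8 × 10⁻¹⁵) / (9.014 × 10⁶) = 47.2376 × 10⁻²¹ F

0.00004724 femtofarads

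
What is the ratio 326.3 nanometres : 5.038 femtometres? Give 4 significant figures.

(326.3 × 10^-9) / (5.038 × 10^-15) = 64.768 × 10^6

64770000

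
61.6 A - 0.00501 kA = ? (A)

56.59 A

In A:
  61.6 A → 61.6
  0.00501 kA = 0.00501 × 10^3 A = 5.01
Difference: 61.6 - 5.01 = 56.59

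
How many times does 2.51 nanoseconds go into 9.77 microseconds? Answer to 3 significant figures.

3890

(9.77 × 10⁻⁶) / (2.51 × 10⁻⁹) = 3.892 × 10³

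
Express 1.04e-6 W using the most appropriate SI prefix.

1.04 µW

= 1.04e-6 W; 1e-6 is micro.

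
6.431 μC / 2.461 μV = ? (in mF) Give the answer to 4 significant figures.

2613 mF

(6.431 × 10⁻⁶) / (2.461 × 10⁻⁶) = 2.61317 F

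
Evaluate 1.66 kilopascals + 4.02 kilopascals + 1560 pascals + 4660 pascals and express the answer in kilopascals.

11.9 kilopascals

In kilopascals:
  1.66 kilopascals → 1.66
  4.02 kilopascals → 4.02
  1560 pascals = 1560e-3 kilopascals = 1.56
  4660 pascals = 4660e-3 kilopascals = 4.66
Sum: 1.66 + 4.02 + 1.56 + 4.66 = 11.9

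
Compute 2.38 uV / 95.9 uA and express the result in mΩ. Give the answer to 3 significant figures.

24.8 mΩ

(2.38 × 10^-6) / (95.9 × 10^-6) = 0.024818 Ω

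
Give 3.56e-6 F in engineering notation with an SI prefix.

= 3.56e-6 F; 1e-6 is micro.

3.56 μF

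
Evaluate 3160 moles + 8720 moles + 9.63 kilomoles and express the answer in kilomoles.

21.51 kilomoles

In kilomoles:
  3160 moles = 3160 × 10^-3 kilomoles = 3.16
  8720 moles = 8720 × 10^-3 kilomoles = 8.72
  9.63 kilomoles → 9.63
Sum: 3.16 + 8.72 + 9.63 = 21.51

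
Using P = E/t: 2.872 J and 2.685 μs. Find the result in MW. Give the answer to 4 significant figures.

1.070 MW

(2.872) / (2.685 × 10⁻⁶) = 1.06965 × 10⁶ W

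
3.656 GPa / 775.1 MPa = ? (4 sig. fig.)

4.717

(3.656 × 10⁹) / (775.1 × 10⁶) = 0.0047168 × 10³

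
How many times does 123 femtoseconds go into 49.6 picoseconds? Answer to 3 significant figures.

(49.6e-12) / (123e-15) = 0.4033e3

403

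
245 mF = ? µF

245000 µF

milli = 10^-3, micro = 10^-6; factor is 10^3.
245 × 10^3 = 245000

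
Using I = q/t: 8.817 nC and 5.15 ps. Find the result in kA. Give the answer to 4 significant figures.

1.712 kA

(8.817 × 10^-9) / (5.15 × 10^-12) = 1.71204 × 10^3 A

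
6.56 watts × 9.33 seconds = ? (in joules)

61.2048 joules

6.56 × 9.33 = 61.2048 J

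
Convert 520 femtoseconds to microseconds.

0.00000052 microseconds

femto = 1e-15, micro = 1e-6; factor is 1e-9.
520 × 1e-9 = 0.00000052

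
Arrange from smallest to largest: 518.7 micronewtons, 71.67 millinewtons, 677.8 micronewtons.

518.7 micronewtons < 677.8 micronewtons < 71.67 millinewtons

518.7 micronewtons = 0.0005187 newtons
71.67 millinewtons = 0.07167 newtons
677.8 micronewtons = 0.0006778 newtons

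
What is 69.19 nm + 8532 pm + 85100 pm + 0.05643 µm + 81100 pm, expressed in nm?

300.352 nm

In nm:
  69.19 nm → 69.19
  8532 pm = 8532 × 10⁻³ nm = 8.532
  85100 pm = 85100 × 10⁻³ nm = 85.1
  0.05643 µm = 0.05643 × 10³ nm = 56.43
  81100 pm = 81100 × 10⁻³ nm = 81.1
Sum: 69.19 + 8.532 + 85.1 + 56.43 + 81.1 = 300.352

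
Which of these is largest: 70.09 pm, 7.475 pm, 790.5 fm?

70.09 pm

70.09 pm = 0.00000000007009 m
7.475 pm = 0.000000000007475 m
790.5 fm = 0.0000000000007905 m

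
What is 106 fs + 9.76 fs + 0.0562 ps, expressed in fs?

In fs:
  106 fs → 106
  9.76 fs → 9.76
  0.0562 ps = 0.0562e3 fs = 56.2
Sum: 106 + 9.76 + 56.2 = 171.96

171.96 fs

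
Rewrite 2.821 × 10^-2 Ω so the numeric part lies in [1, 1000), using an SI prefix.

28.21 mΩ

= 28.21 × 10^-3 Ω; 10^-3 is milli.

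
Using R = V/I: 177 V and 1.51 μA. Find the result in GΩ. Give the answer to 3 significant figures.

0.117 GΩ

(177) / (1.51 × 10^-6) = 117.22 × 10^6 Ω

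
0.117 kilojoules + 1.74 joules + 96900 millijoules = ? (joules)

In joules:
  0.117 kilojoules = 0.117 × 10^3 joules = 117
  1.74 joules → 1.74
  96900 millijoules = 96900 × 10^-3 joules = 96.9
Sum: 117 + 1.74 + 96.9 = 215.64

215.64 joules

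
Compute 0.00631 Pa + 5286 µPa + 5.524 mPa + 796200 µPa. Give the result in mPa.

813.32 mPa

In mPa:
  0.00631 Pa = 0.00631e3 mPa = 6.31
  5286 µPa = 5286e-3 mPa = 5.286
  5.524 mPa → 5.524
  796200 µPa = 796200e-3 mPa = 796.2
Sum: 6.31 + 5.286 + 5.524 + 796.2 = 813.32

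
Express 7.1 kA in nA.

7100000000000 nA

kilo = 10^3, nano = 10^-9; factor is 10^12.
7.1 × 10^12 = 7100000000000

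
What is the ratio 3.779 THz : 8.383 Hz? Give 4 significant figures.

450800000000

(3.779 × 10¹²) / (8.383) = 0.45079 × 10¹²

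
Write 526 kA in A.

kilo = 10³, (no prefix) = 10⁰; factor is 10³.
526 × 10³ = 526000

526000 A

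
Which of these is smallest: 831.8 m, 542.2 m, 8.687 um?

831.8 m = 831.8 m
542.2 m = 542.2 m
8.687 um = 0.000008687 m

8.687 um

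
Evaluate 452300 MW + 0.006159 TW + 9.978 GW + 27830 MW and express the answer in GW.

In GW:
  452300 MW = 452300 × 10^-3 GW = 452.3
  0.006159 TW = 0.006159 × 10^3 GW = 6.159
  9.978 GW → 9.978
  27830 MW = 27830 × 10^-3 GW = 27.83
Sum: 452.3 + 6.159 + 9.978 + 27.83 = 496.267

496.267 GW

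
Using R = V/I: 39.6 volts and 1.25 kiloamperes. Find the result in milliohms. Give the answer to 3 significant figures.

(39.6) / (1.25 × 10^3) = 31.68 × 10^-3 Ω

31.7 milliohms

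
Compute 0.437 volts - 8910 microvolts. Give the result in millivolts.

428.09 millivolts

In millivolts:
  0.437 volts = 0.437 × 10^3 millivolts = 437
  8910 microvolts = 8910 × 10^-3 millivolts = 8.91
Difference: 437 - 8.91 = 428.09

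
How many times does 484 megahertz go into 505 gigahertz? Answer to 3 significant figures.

1040

(505e9) / (484e6) = 1.043e3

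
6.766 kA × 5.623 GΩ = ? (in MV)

6.766 × 10³ × 5.623 × 10⁹ = 38.045218 × 10¹² V

38045218 MV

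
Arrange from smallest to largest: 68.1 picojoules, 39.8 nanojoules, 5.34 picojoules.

68.1 picojoules = 0.0000000000681 joules
39.8 nanojoules = 0.0000000398 joules
5.34 picojoules = 0.00000000000534 joules

5.34 picojoules < 68.1 picojoules < 39.8 nanojoules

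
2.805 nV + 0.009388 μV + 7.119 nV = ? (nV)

19.312 nV

In nV:
  2.805 nV → 2.805
  0.009388 μV = 0.009388 × 10^3 nV = 9.388
  7.119 nV → 7.119
Sum: 2.805 + 9.388 + 7.119 = 19.312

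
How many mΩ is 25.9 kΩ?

kilo = 10³, milli = 10⁻³; factor is 10⁶.
25.9 × 10⁶ = 25900000

25900000 mΩ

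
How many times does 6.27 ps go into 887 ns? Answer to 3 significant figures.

141000

(887 × 10⁻⁹) / (6.27 × 10⁻¹²) = 141.5 × 10³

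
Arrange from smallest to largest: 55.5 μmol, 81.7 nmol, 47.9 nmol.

55.5 μmol = 0.0000555 mol
81.7 nmol = 0.0000000817 mol
47.9 nmol = 0.0000000479 mol

47.9 nmol < 81.7 nmol < 55.5 μmol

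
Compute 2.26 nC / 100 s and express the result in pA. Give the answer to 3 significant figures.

22.6 pA

(2.26 × 10⁻⁹) / (100) = 0.0226 × 10⁻⁹ A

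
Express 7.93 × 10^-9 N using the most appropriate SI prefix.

7.93 nN

= 7.93 × 10^-9 N; 10^-9 is nano.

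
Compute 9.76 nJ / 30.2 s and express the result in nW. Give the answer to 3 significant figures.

(9.76e-9) / (30.2) = 0.32318e-9 W

0.323 nW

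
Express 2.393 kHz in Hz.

2393 Hz

kilo = 1e3, (no prefix) = 1e0; factor is 1e3.
2.393 × 1e3 = 2393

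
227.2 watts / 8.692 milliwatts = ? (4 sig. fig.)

(227.2) / (8.692e-3) = 26.139e3

26140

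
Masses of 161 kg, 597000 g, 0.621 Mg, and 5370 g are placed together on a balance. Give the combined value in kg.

1384.37 kg

In kg:
  161 kg → 161
  597000 g = 597000 × 10⁻³ kg = 597
  0.621 Mg = 0.621 × 10³ kg = 621
  5370 g = 5370 × 10⁻³ kg = 5.37
Sum: 161 + 597 + 621 + 5.37 = 1384.37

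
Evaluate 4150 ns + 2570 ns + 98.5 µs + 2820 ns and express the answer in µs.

In µs:
  4150 ns = 4150e-3 µs = 4.15
  2570 ns = 2570e-3 µs = 2.57
  98.5 µs → 98.5
  2820 ns = 2820e-3 µs = 2.82
Sum: 4.15 + 2.57 + 98.5 + 2.82 = 108.04

108.04 µs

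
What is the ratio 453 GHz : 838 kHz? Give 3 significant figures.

541000

(453e9) / (838e3) = 0.5406e6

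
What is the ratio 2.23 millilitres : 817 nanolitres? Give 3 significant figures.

(2.23e-3) / (817e-9) = 0.002729e6

2730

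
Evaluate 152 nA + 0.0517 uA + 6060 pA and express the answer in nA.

In nA:
  152 nA → 152
  0.0517 uA = 0.0517 × 10³ nA = 51.7
  6060 pA = 6060 × 10⁻³ nA = 6.06
Sum: 152 + 51.7 + 6.06 = 209.76

209.76 nA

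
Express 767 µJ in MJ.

0.000000000767 MJ

micro = 1e-6, mega = 1e6; factor is 1e-12.
767 × 1e-12 = 0.000000000767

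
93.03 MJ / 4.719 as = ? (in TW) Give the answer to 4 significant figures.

(93.03 × 10⁶) / (4.719 × 10⁻¹⁸) = 19.7139 × 10²⁴ W

19710000000000 TW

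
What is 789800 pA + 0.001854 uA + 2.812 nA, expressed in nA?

794.466 nA

In nA:
  789800 pA = 789800 × 10^-3 nA = 789.8
  0.001854 uA = 0.001854 × 10^3 nA = 1.854
  2.812 nA → 2.812
Sum: 789.8 + 1.854 + 2.812 = 794.466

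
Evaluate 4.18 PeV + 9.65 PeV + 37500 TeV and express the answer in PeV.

51.33 PeV

In PeV:
  4.18 PeV → 4.18
  9.65 PeV → 9.65
  37500 TeV = 37500 × 10^-3 PeV = 37.5
Sum: 4.18 + 9.65 + 37.5 = 51.33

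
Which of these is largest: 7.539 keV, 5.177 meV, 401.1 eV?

7.539 keV = 7539 eV
5.177 meV = 0.005177 eV
401.1 eV = 401.1 eV

7.539 keV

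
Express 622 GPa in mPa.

622000000000000 mPa

giga = 1e9, milli = 1e-3; factor is 1e12.
622 × 1e12 = 622000000000000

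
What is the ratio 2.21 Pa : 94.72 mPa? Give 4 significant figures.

23.33

(2.21) / (94.72e-3) = 0.023332e3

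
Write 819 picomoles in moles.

0.000000000819 moles

pico = 10^-12, (no prefix) = 10^0; factor is 10^-12.
819 × 10^-12 = 0.000000000819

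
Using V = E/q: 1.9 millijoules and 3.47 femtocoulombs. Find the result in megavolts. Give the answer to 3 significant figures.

(1.9 × 10⁻³) / (3.47 × 10⁻¹⁵) = 0.54755 × 10¹² V

548000 megavolts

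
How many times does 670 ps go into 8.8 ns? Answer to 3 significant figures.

(8.8 × 10⁻⁹) / (670 × 10⁻¹²) = 0.01313 × 10³

13.1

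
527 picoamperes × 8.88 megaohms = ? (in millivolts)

527 × 10^-12 × 8.88 × 10^6 = 4679.76 × 10^-6 V

4.67976 millivolts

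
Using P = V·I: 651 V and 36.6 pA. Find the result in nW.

651 × 36.6 × 10^-12 = 23826.6 × 10^-12 W

23.8266 nW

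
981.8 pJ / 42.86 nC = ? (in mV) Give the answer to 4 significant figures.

(981.8e-12) / (42.86e-9) = 22.9071e-3 V

22.91 mV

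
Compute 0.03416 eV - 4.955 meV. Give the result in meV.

29.205 meV

In meV:
  0.03416 eV = 0.03416 × 10³ meV = 34.16
  4.955 meV → 4.955
Difference: 34.16 - 4.955 = 29.205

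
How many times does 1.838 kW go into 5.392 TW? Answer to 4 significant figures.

2934000000

(5.392 × 10¹²) / (1.838 × 10³) = 2.9336 × 10⁹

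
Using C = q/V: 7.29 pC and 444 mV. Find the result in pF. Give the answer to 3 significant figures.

16.4 pF

(7.29 × 10^-12) / (444 × 10^-3) = 0.016419 × 10^-9 F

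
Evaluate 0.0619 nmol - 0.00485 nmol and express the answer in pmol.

57.05 pmol

In pmol:
  0.0619 nmol = 0.0619 × 10^3 pmol = 61.9
  0.00485 nmol = 0.00485 × 10^3 pmol = 4.85
Difference: 61.9 - 4.85 = 57.05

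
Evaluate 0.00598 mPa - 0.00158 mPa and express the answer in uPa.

In uPa:
  0.00598 mPa = 0.00598e3 uPa = 5.98
  0.00158 mPa = 0.00158e3 uPa = 1.58
Difference: 5.98 - 1.58 = 4.4

4.4 uPa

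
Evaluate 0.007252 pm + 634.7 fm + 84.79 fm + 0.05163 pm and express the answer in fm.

In fm:
  0.007252 pm = 0.007252 × 10³ fm = 7.252
  634.7 fm → 634.7
  84.79 fm → 84.79
  0.05163 pm = 0.05163 × 10³ fm = 51.63
Sum: 7.252 + 634.7 + 84.79 + 51.63 = 778.372

778.372 fm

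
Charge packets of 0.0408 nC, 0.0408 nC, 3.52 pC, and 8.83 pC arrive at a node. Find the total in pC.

In pC:
  0.0408 nC = 0.0408 × 10^3 pC = 40.8
  0.0408 nC = 0.0408 × 10^3 pC = 40.8
  3.52 pC → 3.52
  8.83 pC → 8.83
Sum: 40.8 + 40.8 + 3.52 + 8.83 = 93.95

93.95 pC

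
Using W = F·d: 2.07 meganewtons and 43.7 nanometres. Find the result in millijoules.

90.459 millijoules

2.07 × 10^6 × 43.7 × 10^-9 = 90.459 × 10^-3 J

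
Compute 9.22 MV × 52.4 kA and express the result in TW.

9.22e6 × 52.4e3 = 483.128e9 W

0.483128 TW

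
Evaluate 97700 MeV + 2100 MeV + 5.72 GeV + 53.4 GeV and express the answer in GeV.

In GeV:
  97700 MeV = 97700e-3 GeV = 97.7
  2100 MeV = 2100e-3 GeV = 2.1
  5.72 GeV → 5.72
  53.4 GeV → 53.4
Sum: 97.7 + 2.1 + 5.72 + 53.4 = 158.92

158.92 GeV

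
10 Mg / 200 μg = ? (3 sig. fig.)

50000000000

(10 × 10⁶) / (200 × 10⁻⁶) = 0.05 × 10¹²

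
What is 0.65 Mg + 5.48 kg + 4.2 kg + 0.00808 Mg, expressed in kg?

In kg:
  0.65 Mg = 0.65 × 10^3 kg = 650
  5.48 kg → 5.48
  4.2 kg → 4.2
  0.00808 Mg = 0.00808 × 10^3 kg = 8.08
Sum: 650 + 5.48 + 4.2 + 8.08 = 667.76

667.76 kg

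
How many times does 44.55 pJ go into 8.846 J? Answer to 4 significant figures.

198600000000

(8.846) / (44.55 × 10⁻¹²) = 0.19856 × 10¹²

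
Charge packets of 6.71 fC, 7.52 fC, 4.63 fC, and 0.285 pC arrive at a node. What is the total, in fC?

In fC:
  6.71 fC → 6.71
  7.52 fC → 7.52
  4.63 fC → 4.63
  0.285 pC = 0.285e3 fC = 285
Sum: 6.71 + 7.52 + 4.63 + 285 = 303.86

303.86 fC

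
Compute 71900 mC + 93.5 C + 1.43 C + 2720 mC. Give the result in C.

In C:
  71900 mC = 71900 × 10^-3 C = 71.9
  93.5 C → 93.5
  1.43 C → 1.43
  2720 mC = 2720 × 10^-3 C = 2.72
Sum: 71.9 + 93.5 + 1.43 + 2.72 = 169.55

169.55 C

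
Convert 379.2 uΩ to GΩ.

micro = 10⁻⁶, giga = 10⁹; factor is 10⁻¹⁵.
379.2 × 10⁻¹⁵ = 0.0000000000003792

0.0000000000003792 GΩ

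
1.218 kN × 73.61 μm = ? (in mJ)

1.218 × 10³ × 73.61 × 10⁻⁶ = 89.65698 × 10⁻³ J

89.65698 mJ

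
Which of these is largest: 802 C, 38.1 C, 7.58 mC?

802 C

802 C = 802 C
38.1 C = 38.1 C
7.58 mC = 0.00758 C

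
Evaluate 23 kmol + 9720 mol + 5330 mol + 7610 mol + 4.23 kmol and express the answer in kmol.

49.89 kmol

In kmol:
  23 kmol → 23
  9720 mol = 9720 × 10⁻³ kmol = 9.72
  5330 mol = 5330 × 10⁻³ kmol = 5.33
  7610 mol = 7610 × 10⁻³ kmol = 7.61
  4.23 kmol → 4.23
Sum: 23 + 9.72 + 5.33 + 7.61 + 4.23 = 49.89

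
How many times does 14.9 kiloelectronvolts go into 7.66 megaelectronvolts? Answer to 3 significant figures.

514

(7.66 × 10⁶) / (14.9 × 10³) = 0.5141 × 10³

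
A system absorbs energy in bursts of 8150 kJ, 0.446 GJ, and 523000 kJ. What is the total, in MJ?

977.15 MJ

In MJ:
  8150 kJ = 8150 × 10⁻³ MJ = 8.15
  0.446 GJ = 0.446 × 10³ MJ = 446
  523000 kJ = 523000 × 10⁻³ MJ = 523
Sum: 8.15 + 446 + 523 = 977.15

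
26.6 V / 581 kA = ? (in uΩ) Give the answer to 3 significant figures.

45.8 uΩ

(26.6) / (581e3) = 0.045783e-3 Ω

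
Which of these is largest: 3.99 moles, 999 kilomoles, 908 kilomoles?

3.99 moles = 3.99 moles
999 kilomoles = 999000 moles
908 kilomoles = 908000 moles

999 kilomoles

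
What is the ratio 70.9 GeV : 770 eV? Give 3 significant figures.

(70.9e9) / (770) = 0.09208e9

92100000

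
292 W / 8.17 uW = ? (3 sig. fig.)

(292) / (8.17 × 10⁻⁶) = 35.74 × 10⁶

35700000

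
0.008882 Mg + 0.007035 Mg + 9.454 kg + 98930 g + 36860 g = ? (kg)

In kg:
  0.008882 Mg = 0.008882e3 kg = 8.882
  0.007035 Mg = 0.007035e3 kg = 7.035
  9.454 kg → 9.454
  98930 g = 98930e-3 kg = 98.93
  36860 g = 36860e-3 kg = 36.86
Sum: 8.882 + 7.035 + 9.454 + 98.93 + 36.86 = 161.161

161.161 kg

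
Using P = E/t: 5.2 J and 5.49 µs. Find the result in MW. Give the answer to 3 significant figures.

0.947 MW

(5.2) / (5.49 × 10⁻⁶) = 0.94718 × 10⁶ W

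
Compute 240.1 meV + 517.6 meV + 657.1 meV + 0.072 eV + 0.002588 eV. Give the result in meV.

In meV:
  240.1 meV → 240.1
  517.6 meV → 517.6
  657.1 meV → 657.1
  0.072 eV = 0.072 × 10^3 meV = 72
  0.002588 eV = 0.002588 × 10^3 meV = 2.588
Sum: 240.1 + 517.6 + 657.1 + 72 + 2.588 = 1489.388

1489.388 meV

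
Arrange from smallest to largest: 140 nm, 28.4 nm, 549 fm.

140 nm = 0.00000014 m
28.4 nm = 0.0000000284 m
549 fm = 0.000000000000549 m

549 fm < 28.4 nm < 140 nm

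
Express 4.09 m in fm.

4090000000000000 fm

(no prefix) = 10^0, femto = 10^-15; factor is 10^15.
4.09 × 10^15 = 4090000000000000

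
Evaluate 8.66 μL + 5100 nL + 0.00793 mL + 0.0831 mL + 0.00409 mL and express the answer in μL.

108.88 μL

In μL:
  8.66 μL → 8.66
  5100 nL = 5100 × 10⁻³ μL = 5.1
  0.00793 mL = 0.00793 × 10³ μL = 7.93
  0.0831 mL = 0.0831 × 10³ μL = 83.1
  0.00409 mL = 0.00409 × 10³ μL = 4.09
Sum: 8.66 + 5.1 + 7.93 + 83.1 + 4.09 = 108.88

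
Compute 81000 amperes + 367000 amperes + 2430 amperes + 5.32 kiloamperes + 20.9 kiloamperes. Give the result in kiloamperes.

In kiloamperes:
  81000 amperes = 81000e-3 kiloamperes = 81
  367000 amperes = 367000e-3 kiloamperes = 367
  2430 amperes = 2430e-3 kiloamperes = 2.43
  5.32 kiloamperes → 5.32
  20.9 kiloamperes → 20.9
Sum: 81 + 367 + 2.43 + 5.32 + 20.9 = 476.65

476.65 kiloamperes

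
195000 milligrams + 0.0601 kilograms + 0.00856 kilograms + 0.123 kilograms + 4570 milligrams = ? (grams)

In grams:
  195000 milligrams = 195000e-3 grams = 195
  0.0601 kilograms = 0.0601e3 grams = 60.1
  0.00856 kilograms = 0.00856e3 grams = 8.56
  0.123 kilograms = 0.123e3 grams = 123
  4570 milligrams = 4570e-3 grams = 4.57
Sum: 195 + 60.1 + 8.56 + 123 + 4.57 = 391.23

391.23 grams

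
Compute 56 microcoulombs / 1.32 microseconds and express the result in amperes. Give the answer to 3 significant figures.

(56 × 10⁻⁶) / (1.32 × 10⁻⁶) = 42.424 A

42.4 amperes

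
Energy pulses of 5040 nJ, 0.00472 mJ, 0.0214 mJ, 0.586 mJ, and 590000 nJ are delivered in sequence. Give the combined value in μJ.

1207.16 μJ

In μJ:
  5040 nJ = 5040e-3 μJ = 5.04
  0.00472 mJ = 0.00472e3 μJ = 4.72
  0.0214 mJ = 0.0214e3 μJ = 21.4
  0.586 mJ = 0.586e3 μJ = 586
  590000 nJ = 590000e-3 μJ = 590
Sum: 5.04 + 4.72 + 21.4 + 586 + 590 = 1207.16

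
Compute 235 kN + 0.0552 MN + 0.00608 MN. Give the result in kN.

In kN:
  235 kN → 235
  0.0552 MN = 0.0552 × 10^3 kN = 55.2
  0.00608 MN = 0.00608 × 10^3 kN = 6.08
Sum: 235 + 55.2 + 6.08 = 296.28

296.28 kN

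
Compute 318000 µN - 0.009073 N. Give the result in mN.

308.927 mN

In mN:
  318000 µN = 318000e-3 mN = 318
  0.009073 N = 0.009073e3 mN = 9.073
Difference: 318 - 9.073 = 308.927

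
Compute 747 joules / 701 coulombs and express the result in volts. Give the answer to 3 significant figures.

1.07 volts

(747) / (701) = 1.0656 V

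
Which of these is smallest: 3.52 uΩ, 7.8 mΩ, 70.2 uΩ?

3.52 uΩ = 0.00000352 Ω
7.8 mΩ = 0.0078 Ω
70.2 uΩ = 0.0000702 Ω

3.52 uΩ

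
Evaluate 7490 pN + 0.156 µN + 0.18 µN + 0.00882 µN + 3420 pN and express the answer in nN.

In nN:
  7490 pN = 7490 × 10⁻³ nN = 7.49
  0.156 µN = 0.156 × 10³ nN = 156
  0.18 µN = 0.18 × 10³ nN = 180
  0.00882 µN = 0.00882 × 10³ nN = 8.82
  3420 pN = 3420 × 10⁻³ nN = 3.42
Sum: 7.49 + 156 + 180 + 8.82 + 3.42 = 355.73

355.73 nN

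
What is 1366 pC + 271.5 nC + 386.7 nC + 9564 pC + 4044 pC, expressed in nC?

In nC:
  1366 pC = 1366 × 10^-3 nC = 1.366
  271.5 nC → 271.5
  386.7 nC → 386.7
  9564 pC = 9564 × 10^-3 nC = 9.564
  4044 pC = 4044 × 10^-3 nC = 4.044
Sum: 1.366 + 271.5 + 386.7 + 9.564 + 4.044 = 673.174

673.174 nC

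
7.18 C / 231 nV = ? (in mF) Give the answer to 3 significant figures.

31100000000 mF

(7.18) / (231 × 10⁻⁹) = 0.031082 × 10⁹ F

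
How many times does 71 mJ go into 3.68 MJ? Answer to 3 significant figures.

(3.68 × 10^6) / (71 × 10^-3) = 0.05183 × 10^9

51800000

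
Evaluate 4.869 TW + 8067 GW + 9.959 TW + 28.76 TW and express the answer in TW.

51.655 TW

In TW:
  4.869 TW → 4.869
  8067 GW = 8067e-3 TW = 8.067
  9.959 TW → 9.959
  28.76 TW → 28.76
Sum: 4.869 + 8.067 + 9.959 + 28.76 = 51.655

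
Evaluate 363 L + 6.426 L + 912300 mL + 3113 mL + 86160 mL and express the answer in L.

1370.999 L

In L:
  363 L → 363
  6.426 L → 6.426
  912300 mL = 912300e-3 L = 912.3
  3113 mL = 3113e-3 L = 3.113
  86160 mL = 86160e-3 L = 86.16
Sum: 363 + 6.426 + 912.3 + 3.113 + 86.16 = 1370.999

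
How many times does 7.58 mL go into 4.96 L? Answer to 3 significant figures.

654

(4.96) / (7.58 × 10⁻³) = 0.6544 × 10³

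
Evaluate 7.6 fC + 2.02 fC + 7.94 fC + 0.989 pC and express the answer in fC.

1006.56 fC

In fC:
  7.6 fC → 7.6
  2.02 fC → 2.02
  7.94 fC → 7.94
  0.989 pC = 0.989e3 fC = 989
Sum: 7.6 + 2.02 + 7.94 + 989 = 1006.56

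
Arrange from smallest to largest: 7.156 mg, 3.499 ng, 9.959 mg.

7.156 mg = 0.007156 g
3.499 ng = 0.000000003499 g
9.959 mg = 0.009959 g

3.499 ng < 7.156 mg < 9.959 mg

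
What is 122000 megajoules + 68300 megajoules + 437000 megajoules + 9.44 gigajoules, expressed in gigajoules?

636.74 gigajoules

In gigajoules:
  122000 megajoules = 122000 × 10⁻³ gigajoules = 122
  68300 megajoules = 68300 × 10⁻³ gigajoules = 68.3
  437000 megajoules = 437000 × 10⁻³ gigajoules = 437
  9.44 gigajoules → 9.44
Sum: 122 + 68.3 + 437 + 9.44 = 636.74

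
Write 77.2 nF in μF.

nano = 10^-9, micro = 10^-6; factor is 10^-3.
77.2 × 10^-3 = 0.0772

0.0772 μF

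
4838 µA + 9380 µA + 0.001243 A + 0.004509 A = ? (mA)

19.97 mA

In mA:
  4838 µA = 4838 × 10⁻³ mA = 4.838
  9380 µA = 9380 × 10⁻³ mA = 9.38
  0.001243 A = 0.001243 × 10³ mA = 1.243
  0.004509 A = 0.004509 × 10³ mA = 4.509
Sum: 4.838 + 9.38 + 1.243 + 4.509 = 19.97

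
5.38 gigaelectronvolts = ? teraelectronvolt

giga = 10^9, tera = 10^12; factor is 10^-3.
5.38 × 10^-3 = 0.00538

0.00538 teraelectronvolts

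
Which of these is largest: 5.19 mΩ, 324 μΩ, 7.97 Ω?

5.19 mΩ = 0.00519 Ω
324 μΩ = 0.000324 Ω
7.97 Ω = 7.97 Ω

7.97 Ω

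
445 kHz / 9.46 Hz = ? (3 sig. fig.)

(445 × 10³) / (9.46) = 47.04 × 10³

47000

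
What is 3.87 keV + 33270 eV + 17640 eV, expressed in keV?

In keV:
  3.87 keV → 3.87
  33270 eV = 33270 × 10^-3 keV = 33.27
  17640 eV = 17640 × 10^-3 keV = 17.64
Sum: 3.87 + 33.27 + 17.64 = 54.78

54.78 keV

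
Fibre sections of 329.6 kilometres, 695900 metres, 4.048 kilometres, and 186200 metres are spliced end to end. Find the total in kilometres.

1215.748 kilometres

In kilometres:
  329.6 kilometres → 329.6
  695900 metres = 695900e-3 kilometres = 695.9
  4.048 kilometres → 4.048
  186200 metres = 186200e-3 kilometres = 186.2
Sum: 329.6 + 695.9 + 4.048 + 186.2 = 1215.748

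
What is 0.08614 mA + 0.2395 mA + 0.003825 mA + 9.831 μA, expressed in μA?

339.296 μA

In μA:
  0.08614 mA = 0.08614 × 10^3 μA = 86.14
  0.2395 mA = 0.2395 × 10^3 μA = 239.5
  0.003825 mA = 0.003825 × 10^3 μA = 3.825
  9.831 μA → 9.831
Sum: 86.14 + 239.5 + 3.825 + 9.831 = 339.296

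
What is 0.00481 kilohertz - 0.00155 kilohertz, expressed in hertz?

In hertz:
  0.00481 kilohertz = 0.00481 × 10³ hertz = 4.81
  0.00155 kilohertz = 0.00155 × 10³ hertz = 1.55
Difference: 4.81 - 1.55 = 3.26

3.26 hertz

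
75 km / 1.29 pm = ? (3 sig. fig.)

58100000000000000

(75e3) / (1.29e-12) = 58.14e15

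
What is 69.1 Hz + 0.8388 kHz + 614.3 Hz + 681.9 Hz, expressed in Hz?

2204.1 Hz

In Hz:
  69.1 Hz → 69.1
  0.8388 kHz = 0.8388e3 Hz = 838.8
  614.3 Hz → 614.3
  681.9 Hz → 681.9
Sum: 69.1 + 838.8 + 614.3 + 681.9 = 2204.1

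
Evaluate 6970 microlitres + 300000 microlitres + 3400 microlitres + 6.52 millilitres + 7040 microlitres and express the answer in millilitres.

323.93 millilitres

In millilitres:
  6970 microlitres = 6970e-3 millilitres = 6.97
  300000 microlitres = 300000e-3 millilitres = 300
  3400 microlitres = 3400e-3 millilitres = 3.4
  6.52 millilitres → 6.52
  7040 microlitres = 7040e-3 millilitres = 7.04
Sum: 6.97 + 300 + 3.4 + 6.52 + 7.04 = 323.93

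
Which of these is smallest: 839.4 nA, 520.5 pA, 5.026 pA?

839.4 nA = 0.0000008394 A
520.5 pA = 0.0000000005205 A
5.026 pA = 0.000000000005026 A

5.026 pA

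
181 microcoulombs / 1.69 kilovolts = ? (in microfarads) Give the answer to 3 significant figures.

(181e-6) / (1.69e3) = 107.1e-9 F

0.107 microfarads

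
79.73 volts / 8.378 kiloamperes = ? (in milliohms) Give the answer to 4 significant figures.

9.517 milliohms

(79.73) / (8.378 × 10³) = 9.51659 × 10⁻³ Ω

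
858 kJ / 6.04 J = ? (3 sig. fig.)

(858 × 10³) / (6.04) = 142.1 × 10³

142000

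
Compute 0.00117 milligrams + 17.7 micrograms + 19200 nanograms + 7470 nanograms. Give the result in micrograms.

In micrograms:
  0.00117 milligrams = 0.00117 × 10³ micrograms = 1.17
  17.7 micrograms → 17.7
  19200 nanograms = 19200 × 10⁻³ micrograms = 19.2
  7470 nanograms = 7470 × 10⁻³ micrograms = 7.47
Sum: 1.17 + 17.7 + 19.2 + 7.47 = 45.54

45.54 micrograms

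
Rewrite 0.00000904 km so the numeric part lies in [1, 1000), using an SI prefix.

9.04 mm

= 9.04 × 10⁻³ m; 10⁻³ is milli.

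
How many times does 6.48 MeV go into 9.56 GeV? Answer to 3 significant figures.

(9.56 × 10^9) / (6.48 × 10^6) = 1.475 × 10^3

1480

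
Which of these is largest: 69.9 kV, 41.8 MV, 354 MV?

354 MV

69.9 kV = 69900 V
41.8 MV = 41800000 V
354 MV = 354000000 V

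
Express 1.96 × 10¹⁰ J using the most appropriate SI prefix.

= 19.6 × 10⁹ J; 10⁹ is giga.

19.6 GJ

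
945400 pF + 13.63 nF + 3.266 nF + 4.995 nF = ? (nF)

In nF:
  945400 pF = 945400 × 10⁻³ nF = 945.4
  13.63 nF → 13.63
  3.266 nF → 3.266
  4.995 nF → 4.995
Sum: 945.4 + 13.63 + 3.266 + 4.995 = 967.291

967.291 nF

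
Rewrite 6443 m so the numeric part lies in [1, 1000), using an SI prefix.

= 6.443 × 10³ m; 10³ is kilo.

6.443 km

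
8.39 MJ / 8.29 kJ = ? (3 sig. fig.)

1010

(8.39 × 10^6) / (8.29 × 10^3) = 1.012 × 10^3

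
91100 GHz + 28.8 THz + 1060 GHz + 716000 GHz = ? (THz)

836.96 THz

In THz:
  91100 GHz = 91100 × 10^-3 THz = 91.1
  28.8 THz → 28.8
  1060 GHz = 1060 × 10^-3 THz = 1.06
  716000 GHz = 716000 × 10^-3 THz = 716
Sum: 91.1 + 28.8 + 1.06 + 716 = 836.96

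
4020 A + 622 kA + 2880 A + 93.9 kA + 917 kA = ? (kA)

1639.8 kA

In kA:
  4020 A = 4020 × 10⁻³ kA = 4.02
  622 kA → 622
  2880 A = 2880 × 10⁻³ kA = 2.88
  93.9 kA → 93.9
  917 kA → 917
Sum: 4.02 + 622 + 2.88 + 93.9 + 917 = 1639.8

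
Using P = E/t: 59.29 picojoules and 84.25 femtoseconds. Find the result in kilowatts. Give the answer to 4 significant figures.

0.7037 kilowatts

(59.29 × 10^-12) / (84.25 × 10^-15) = 0.703739 × 10^3 W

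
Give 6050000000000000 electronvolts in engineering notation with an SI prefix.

6.05 petaelectronvolts

= 6.05 × 10^15 electronvolts; 10^15 is peta.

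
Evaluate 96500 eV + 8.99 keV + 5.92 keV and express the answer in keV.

In keV:
  96500 eV = 96500e-3 keV = 96.5
  8.99 keV → 8.99
  5.92 keV → 5.92
Sum: 96.5 + 8.99 + 5.92 = 111.41

111.41 keV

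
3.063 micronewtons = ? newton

micro = 10⁻⁶, (no prefix) = 10⁰; factor is 10⁻⁶.
3.063 × 10⁻⁶ = 0.000003063

0.000003063 newtons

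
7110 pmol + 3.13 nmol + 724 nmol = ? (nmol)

In nmol:
  7110 pmol = 7110 × 10⁻³ nmol = 7.11
  3.13 nmol → 3.13
  724 nmol → 724
Sum: 7.11 + 3.13 + 724 = 734.24

734.24 nmol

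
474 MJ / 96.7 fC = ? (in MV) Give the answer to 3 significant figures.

4900000000000000 MV

(474 × 10⁶) / (96.7 × 10⁻¹⁵) = 4.9018 × 10²¹ V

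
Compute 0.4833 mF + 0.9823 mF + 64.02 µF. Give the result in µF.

1529.62 µF

In µF:
  0.4833 mF = 0.4833 × 10³ µF = 483.3
  0.9823 mF = 0.9823 × 10³ µF = 982.3
  64.02 µF → 64.02
Sum: 483.3 + 982.3 + 64.02 = 1529.62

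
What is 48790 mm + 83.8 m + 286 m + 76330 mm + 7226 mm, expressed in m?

502.146 m

In m:
  48790 mm = 48790e-3 m = 48.79
  83.8 m → 83.8
  286 m → 286
  76330 mm = 76330e-3 m = 76.33
  7226 mm = 7226e-3 m = 7.226
Sum: 48.79 + 83.8 + 286 + 76.33 + 7.226 = 502.146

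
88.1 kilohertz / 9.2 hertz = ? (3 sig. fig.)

(88.1e3) / (9.2) = 9.576e3

9580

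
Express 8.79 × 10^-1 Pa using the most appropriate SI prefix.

879 mPa

= 879 × 10^-3 Pa; 10^-3 is milli.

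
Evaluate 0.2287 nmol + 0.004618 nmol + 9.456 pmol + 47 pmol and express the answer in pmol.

In pmol:
  0.2287 nmol = 0.2287 × 10³ pmol = 228.7
  0.004618 nmol = 0.004618 × 10³ pmol = 4.618
  9.456 pmol → 9.456
  47 pmol → 47
Sum: 228.7 + 4.618 + 9.456 + 47 = 289.774

289.774 pmol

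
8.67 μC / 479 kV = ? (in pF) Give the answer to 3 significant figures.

(8.67 × 10^-6) / (479 × 10^3) = 0.0181 × 10^-9 F

18.1 pF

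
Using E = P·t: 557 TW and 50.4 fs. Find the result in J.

557e12 × 50.4e-15 = 28072.8e-3 J

28.0728 J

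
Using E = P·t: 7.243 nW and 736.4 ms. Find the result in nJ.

7.243e-9 × 736.4e-3 = 5333.7452e-12 J

5.3337452 nJ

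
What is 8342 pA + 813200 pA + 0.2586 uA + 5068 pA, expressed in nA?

In nA:
  8342 pA = 8342e-3 nA = 8.342
  813200 pA = 813200e-3 nA = 813.2
  0.2586 uA = 0.2586e3 nA = 258.6
  5068 pA = 5068e-3 nA = 5.068
Sum: 8.342 + 813.2 + 258.6 + 5.068 = 1085.21

1085.21 nA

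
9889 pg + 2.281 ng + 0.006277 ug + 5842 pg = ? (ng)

In ng:
  9889 pg = 9889e-3 ng = 9.889
  2.281 ng → 2.281
  0.006277 ug = 0.006277e3 ng = 6.277
  5842 pg = 5842e-3 ng = 5.842
Sum: 9.889 + 2.281 + 6.277 + 5.842 = 24.289

24.289 ng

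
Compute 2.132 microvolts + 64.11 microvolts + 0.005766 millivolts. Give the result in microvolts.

72.008 microvolts

In microvolts:
  2.132 microvolts → 2.132
  64.11 microvolts → 64.11
  0.005766 millivolts = 0.005766e3 microvolts = 5.766
Sum: 2.132 + 64.11 + 5.766 = 72.008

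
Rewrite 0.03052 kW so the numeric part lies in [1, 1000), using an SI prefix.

30.52 W

= 30.52 W; mantissa already in [1, 1000).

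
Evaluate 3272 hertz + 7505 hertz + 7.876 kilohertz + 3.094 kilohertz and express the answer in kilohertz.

In kilohertz:
  3272 hertz = 3272 × 10⁻³ kilohertz = 3.272
  7505 hertz = 7505 × 10⁻³ kilohertz = 7.505
  7.876 kilohertz → 7.876
  3.094 kilohertz → 3.094
Sum: 3.272 + 7.505 + 7.876 + 3.094 = 21.747

21.747 kilohertz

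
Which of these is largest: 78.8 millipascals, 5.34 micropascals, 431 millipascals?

78.8 millipascals = 0.0788 pascals
5.34 micropascals = 0.00000534 pascals
431 millipascals = 0.431 pascals

431 millipascals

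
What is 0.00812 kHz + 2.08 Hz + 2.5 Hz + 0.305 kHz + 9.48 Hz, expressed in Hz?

In Hz:
  0.00812 kHz = 0.00812 × 10³ Hz = 8.12
  2.08 Hz → 2.08
  2.5 Hz → 2.5
  0.305 kHz = 0.305 × 10³ Hz = 305
  9.48 Hz → 9.48
Sum: 8.12 + 2.08 + 2.5 + 305 + 9.48 = 327.18

327.18 Hz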